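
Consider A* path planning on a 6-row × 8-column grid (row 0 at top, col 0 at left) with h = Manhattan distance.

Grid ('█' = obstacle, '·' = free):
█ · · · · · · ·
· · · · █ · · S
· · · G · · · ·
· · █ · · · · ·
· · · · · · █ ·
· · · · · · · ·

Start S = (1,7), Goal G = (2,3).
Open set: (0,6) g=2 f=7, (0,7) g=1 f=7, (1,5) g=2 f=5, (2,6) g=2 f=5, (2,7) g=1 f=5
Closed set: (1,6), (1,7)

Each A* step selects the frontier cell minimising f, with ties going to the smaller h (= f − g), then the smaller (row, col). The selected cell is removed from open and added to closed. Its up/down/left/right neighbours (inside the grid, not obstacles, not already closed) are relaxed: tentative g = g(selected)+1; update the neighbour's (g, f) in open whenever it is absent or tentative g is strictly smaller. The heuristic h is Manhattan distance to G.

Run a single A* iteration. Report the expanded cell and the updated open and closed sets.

step 1: expand (1,5) (f=5, h=3) → closed; open now [(0,5) g=3 f=7, (0,6) g=2 f=7, (0,7) g=1 f=7, (2,5) g=3 f=5, (2,6) g=2 f=5, (2,7) g=1 f=5]

expanded=(1,5); open=[(0,5) g=3 f=7, (0,6) g=2 f=7, (0,7) g=1 f=7, (2,5) g=3 f=5, (2,6) g=2 f=5, (2,7) g=1 f=5]; closed=[(1,5), (1,6), (1,7)]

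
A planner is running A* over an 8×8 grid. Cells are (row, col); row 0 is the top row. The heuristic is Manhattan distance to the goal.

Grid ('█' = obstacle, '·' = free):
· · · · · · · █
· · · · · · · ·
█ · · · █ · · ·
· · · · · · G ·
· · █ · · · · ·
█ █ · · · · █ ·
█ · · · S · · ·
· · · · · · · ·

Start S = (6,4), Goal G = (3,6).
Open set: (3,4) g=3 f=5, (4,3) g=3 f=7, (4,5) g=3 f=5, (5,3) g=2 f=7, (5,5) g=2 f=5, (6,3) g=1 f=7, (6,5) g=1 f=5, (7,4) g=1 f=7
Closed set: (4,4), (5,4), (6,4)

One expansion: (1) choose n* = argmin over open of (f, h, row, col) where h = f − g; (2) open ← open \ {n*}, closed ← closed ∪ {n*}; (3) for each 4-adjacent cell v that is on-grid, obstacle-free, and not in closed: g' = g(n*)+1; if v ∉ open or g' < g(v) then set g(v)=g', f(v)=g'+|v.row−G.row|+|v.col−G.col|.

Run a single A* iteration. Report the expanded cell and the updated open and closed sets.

step 1: expand (3,4) (f=5, h=2) → closed; open now [(3,3) g=4 f=7, (3,5) g=4 f=5, (4,3) g=3 f=7, (4,5) g=3 f=5, (5,3) g=2 f=7, (5,5) g=2 f=5, (6,3) g=1 f=7, (6,5) g=1 f=5, (7,4) g=1 f=7]

expanded=(3,4); open=[(3,3) g=4 f=7, (3,5) g=4 f=5, (4,3) g=3 f=7, (4,5) g=3 f=5, (5,3) g=2 f=7, (5,5) g=2 f=5, (6,3) g=1 f=7, (6,5) g=1 f=5, (7,4) g=1 f=7]; closed=[(3,4), (4,4), (5,4), (6,4)]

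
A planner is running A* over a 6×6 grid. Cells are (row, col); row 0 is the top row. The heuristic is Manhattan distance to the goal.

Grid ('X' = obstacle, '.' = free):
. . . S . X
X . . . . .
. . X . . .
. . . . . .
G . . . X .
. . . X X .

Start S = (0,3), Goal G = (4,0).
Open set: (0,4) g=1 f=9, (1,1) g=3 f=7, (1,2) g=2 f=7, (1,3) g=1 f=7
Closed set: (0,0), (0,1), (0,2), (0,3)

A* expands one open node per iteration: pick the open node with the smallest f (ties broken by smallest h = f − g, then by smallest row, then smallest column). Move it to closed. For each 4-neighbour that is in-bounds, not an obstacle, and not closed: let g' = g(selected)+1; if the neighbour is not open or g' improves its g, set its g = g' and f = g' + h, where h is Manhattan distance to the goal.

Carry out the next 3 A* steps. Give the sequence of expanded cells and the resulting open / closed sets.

order=[(1,1) → (2,1) → (2,0)]; open=[(0,4) g=1 f=9, (1,2) g=2 f=7, (1,3) g=1 f=7, (3,0) g=6 f=7, (3,1) g=5 f=7]; closed=[(0,0), (0,1), (0,2), (0,3), (1,1), (2,0), (2,1)]

step 1: expand (1,1) (f=7, h=4) → closed; open now [(0,4) g=1 f=9, (1,2) g=2 f=7, (1,3) g=1 f=7, (2,1) g=4 f=7]
step 2: expand (2,1) (f=7, h=3) → closed; open now [(0,4) g=1 f=9, (1,2) g=2 f=7, (1,3) g=1 f=7, (2,0) g=5 f=7, (3,1) g=5 f=7]
step 3: expand (2,0) (f=7, h=2) → closed; open now [(0,4) g=1 f=9, (1,2) g=2 f=7, (1,3) g=1 f=7, (3,0) g=6 f=7, (3,1) g=5 f=7]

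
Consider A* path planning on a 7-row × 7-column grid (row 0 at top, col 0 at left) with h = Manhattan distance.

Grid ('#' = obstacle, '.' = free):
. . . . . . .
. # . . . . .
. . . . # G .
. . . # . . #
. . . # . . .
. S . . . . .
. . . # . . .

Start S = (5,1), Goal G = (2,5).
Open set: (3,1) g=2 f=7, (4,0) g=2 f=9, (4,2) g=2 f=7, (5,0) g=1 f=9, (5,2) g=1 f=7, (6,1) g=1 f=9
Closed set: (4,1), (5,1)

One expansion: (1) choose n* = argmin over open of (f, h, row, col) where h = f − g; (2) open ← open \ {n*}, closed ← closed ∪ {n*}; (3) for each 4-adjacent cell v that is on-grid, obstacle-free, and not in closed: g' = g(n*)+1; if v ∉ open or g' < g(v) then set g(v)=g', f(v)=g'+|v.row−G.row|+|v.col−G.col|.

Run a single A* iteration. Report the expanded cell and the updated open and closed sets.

expanded=(3,1); open=[(2,1) g=3 f=7, (3,0) g=3 f=9, (3,2) g=3 f=7, (4,0) g=2 f=9, (4,2) g=2 f=7, (5,0) g=1 f=9, (5,2) g=1 f=7, (6,1) g=1 f=9]; closed=[(3,1), (4,1), (5,1)]

step 1: expand (3,1) (f=7, h=5) → closed; open now [(2,1) g=3 f=7, (3,0) g=3 f=9, (3,2) g=3 f=7, (4,0) g=2 f=9, (4,2) g=2 f=7, (5,0) g=1 f=9, (5,2) g=1 f=7, (6,1) g=1 f=9]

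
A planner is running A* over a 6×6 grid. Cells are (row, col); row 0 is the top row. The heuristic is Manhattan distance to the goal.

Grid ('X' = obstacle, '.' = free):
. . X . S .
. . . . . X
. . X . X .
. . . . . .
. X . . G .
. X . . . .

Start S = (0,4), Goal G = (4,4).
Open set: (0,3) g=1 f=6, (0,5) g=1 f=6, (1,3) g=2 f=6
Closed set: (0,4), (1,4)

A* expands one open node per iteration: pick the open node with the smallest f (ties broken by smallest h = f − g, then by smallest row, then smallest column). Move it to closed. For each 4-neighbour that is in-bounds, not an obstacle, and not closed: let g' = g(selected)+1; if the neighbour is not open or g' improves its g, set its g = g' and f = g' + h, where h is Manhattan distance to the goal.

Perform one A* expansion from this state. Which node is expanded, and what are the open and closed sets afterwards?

step 1: expand (1,3) (f=6, h=4) → closed; open now [(0,3) g=1 f=6, (0,5) g=1 f=6, (1,2) g=3 f=8, (2,3) g=3 f=6]

expanded=(1,3); open=[(0,3) g=1 f=6, (0,5) g=1 f=6, (1,2) g=3 f=8, (2,3) g=3 f=6]; closed=[(0,4), (1,3), (1,4)]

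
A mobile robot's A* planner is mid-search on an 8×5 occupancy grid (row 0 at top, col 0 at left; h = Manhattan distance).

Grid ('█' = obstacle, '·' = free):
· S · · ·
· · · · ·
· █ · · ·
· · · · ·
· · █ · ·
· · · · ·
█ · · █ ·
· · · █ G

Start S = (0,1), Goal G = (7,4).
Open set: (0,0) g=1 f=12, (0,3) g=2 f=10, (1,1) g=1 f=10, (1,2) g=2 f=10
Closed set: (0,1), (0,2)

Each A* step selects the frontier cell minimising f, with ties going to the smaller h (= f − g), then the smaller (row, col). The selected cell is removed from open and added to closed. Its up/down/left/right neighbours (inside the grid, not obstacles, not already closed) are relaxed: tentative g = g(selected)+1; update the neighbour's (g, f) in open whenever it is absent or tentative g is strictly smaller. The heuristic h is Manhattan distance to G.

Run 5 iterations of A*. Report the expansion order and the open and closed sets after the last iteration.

order=[(0,3) → (0,4) → (1,4) → (2,4) → (3,4)]; open=[(0,0) g=1 f=12, (1,1) g=1 f=10, (1,2) g=2 f=10, (1,3) g=3 f=10, (2,3) g=6 f=12, (3,3) g=7 f=12, (4,4) g=7 f=10]; closed=[(0,1), (0,2), (0,3), (0,4), (1,4), (2,4), (3,4)]

step 1: expand (0,3) (f=10, h=8) → closed; open now [(0,0) g=1 f=12, (0,4) g=3 f=10, (1,1) g=1 f=10, (1,2) g=2 f=10, (1,3) g=3 f=10]
step 2: expand (0,4) (f=10, h=7) → closed; open now [(0,0) g=1 f=12, (1,1) g=1 f=10, (1,2) g=2 f=10, (1,3) g=3 f=10, (1,4) g=4 f=10]
step 3: expand (1,4) (f=10, h=6) → closed; open now [(0,0) g=1 f=12, (1,1) g=1 f=10, (1,2) g=2 f=10, (1,3) g=3 f=10, (2,4) g=5 f=10]
step 4: expand (2,4) (f=10, h=5) → closed; open now [(0,0) g=1 f=12, (1,1) g=1 f=10, (1,2) g=2 f=10, (1,3) g=3 f=10, (2,3) g=6 f=12, (3,4) g=6 f=10]
step 5: expand (3,4) (f=10, h=4) → closed; open now [(0,0) g=1 f=12, (1,1) g=1 f=10, (1,2) g=2 f=10, (1,3) g=3 f=10, (2,3) g=6 f=12, (3,3) g=7 f=12, (4,4) g=7 f=10]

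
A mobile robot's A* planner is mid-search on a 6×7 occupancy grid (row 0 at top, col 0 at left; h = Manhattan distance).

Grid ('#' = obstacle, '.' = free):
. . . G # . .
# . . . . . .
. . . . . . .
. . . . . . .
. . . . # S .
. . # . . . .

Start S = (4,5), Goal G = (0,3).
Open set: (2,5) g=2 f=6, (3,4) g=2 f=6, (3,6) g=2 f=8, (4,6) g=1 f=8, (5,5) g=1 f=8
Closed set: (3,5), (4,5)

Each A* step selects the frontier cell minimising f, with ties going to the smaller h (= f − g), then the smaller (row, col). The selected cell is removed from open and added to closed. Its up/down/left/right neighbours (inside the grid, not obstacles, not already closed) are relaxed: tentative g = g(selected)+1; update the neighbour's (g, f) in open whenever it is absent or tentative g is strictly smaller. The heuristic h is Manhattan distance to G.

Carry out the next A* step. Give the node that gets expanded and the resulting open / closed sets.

step 1: expand (2,5) (f=6, h=4) → closed; open now [(1,5) g=3 f=6, (2,4) g=3 f=6, (2,6) g=3 f=8, (3,4) g=2 f=6, (3,6) g=2 f=8, (4,6) g=1 f=8, (5,5) g=1 f=8]

expanded=(2,5); open=[(1,5) g=3 f=6, (2,4) g=3 f=6, (2,6) g=3 f=8, (3,4) g=2 f=6, (3,6) g=2 f=8, (4,6) g=1 f=8, (5,5) g=1 f=8]; closed=[(2,5), (3,5), (4,5)]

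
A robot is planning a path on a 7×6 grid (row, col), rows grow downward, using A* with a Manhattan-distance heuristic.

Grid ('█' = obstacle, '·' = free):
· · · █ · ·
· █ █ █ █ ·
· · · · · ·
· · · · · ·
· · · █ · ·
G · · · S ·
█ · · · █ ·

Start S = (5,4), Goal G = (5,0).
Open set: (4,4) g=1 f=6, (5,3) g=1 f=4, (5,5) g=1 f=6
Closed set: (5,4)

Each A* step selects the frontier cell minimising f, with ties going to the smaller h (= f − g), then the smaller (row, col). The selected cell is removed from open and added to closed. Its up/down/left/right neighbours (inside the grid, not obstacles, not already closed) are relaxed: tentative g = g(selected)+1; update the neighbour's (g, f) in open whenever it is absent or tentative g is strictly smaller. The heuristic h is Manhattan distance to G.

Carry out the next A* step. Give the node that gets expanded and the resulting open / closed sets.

step 1: expand (5,3) (f=4, h=3) → closed; open now [(4,4) g=1 f=6, (5,2) g=2 f=4, (5,5) g=1 f=6, (6,3) g=2 f=6]

expanded=(5,3); open=[(4,4) g=1 f=6, (5,2) g=2 f=4, (5,5) g=1 f=6, (6,3) g=2 f=6]; closed=[(5,3), (5,4)]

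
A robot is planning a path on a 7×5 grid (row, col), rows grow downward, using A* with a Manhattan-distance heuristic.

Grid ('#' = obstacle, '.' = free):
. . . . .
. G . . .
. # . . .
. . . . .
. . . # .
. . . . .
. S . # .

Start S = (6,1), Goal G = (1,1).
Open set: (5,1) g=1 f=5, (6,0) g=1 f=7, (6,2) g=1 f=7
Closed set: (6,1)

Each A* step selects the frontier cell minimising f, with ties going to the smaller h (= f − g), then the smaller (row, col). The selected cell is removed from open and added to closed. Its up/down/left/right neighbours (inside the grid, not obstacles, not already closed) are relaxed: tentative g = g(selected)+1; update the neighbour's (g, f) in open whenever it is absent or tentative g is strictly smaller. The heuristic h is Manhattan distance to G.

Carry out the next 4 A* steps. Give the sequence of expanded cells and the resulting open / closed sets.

step 1: expand (5,1) (f=5, h=4) → closed; open now [(4,1) g=2 f=5, (5,0) g=2 f=7, (5,2) g=2 f=7, (6,0) g=1 f=7, (6,2) g=1 f=7]
step 2: expand (4,1) (f=5, h=3) → closed; open now [(3,1) g=3 f=5, (4,0) g=3 f=7, (4,2) g=3 f=7, (5,0) g=2 f=7, (5,2) g=2 f=7, (6,0) g=1 f=7, (6,2) g=1 f=7]
step 3: expand (3,1) (f=5, h=2) → closed; open now [(3,0) g=4 f=7, (3,2) g=4 f=7, (4,0) g=3 f=7, (4,2) g=3 f=7, (5,0) g=2 f=7, (5,2) g=2 f=7, (6,0) g=1 f=7, (6,2) g=1 f=7]
step 4: expand (3,0) (f=7, h=3) → closed; open now [(2,0) g=5 f=7, (3,2) g=4 f=7, (4,0) g=3 f=7, (4,2) g=3 f=7, (5,0) g=2 f=7, (5,2) g=2 f=7, (6,0) g=1 f=7, (6,2) g=1 f=7]

order=[(5,1) → (4,1) → (3,1) → (3,0)]; open=[(2,0) g=5 f=7, (3,2) g=4 f=7, (4,0) g=3 f=7, (4,2) g=3 f=7, (5,0) g=2 f=7, (5,2) g=2 f=7, (6,0) g=1 f=7, (6,2) g=1 f=7]; closed=[(3,0), (3,1), (4,1), (5,1), (6,1)]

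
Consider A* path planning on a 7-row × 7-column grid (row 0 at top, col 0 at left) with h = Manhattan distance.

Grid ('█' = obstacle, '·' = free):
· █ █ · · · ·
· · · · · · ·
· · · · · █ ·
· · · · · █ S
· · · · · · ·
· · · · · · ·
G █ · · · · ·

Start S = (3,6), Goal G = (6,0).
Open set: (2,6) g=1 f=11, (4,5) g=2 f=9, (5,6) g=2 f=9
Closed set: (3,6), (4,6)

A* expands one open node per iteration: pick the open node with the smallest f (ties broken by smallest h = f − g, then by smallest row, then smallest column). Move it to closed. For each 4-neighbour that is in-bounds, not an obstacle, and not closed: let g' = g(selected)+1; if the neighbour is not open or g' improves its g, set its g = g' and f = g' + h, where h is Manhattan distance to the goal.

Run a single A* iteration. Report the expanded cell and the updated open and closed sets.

step 1: expand (4,5) (f=9, h=7) → closed; open now [(2,6) g=1 f=11, (4,4) g=3 f=9, (5,5) g=3 f=9, (5,6) g=2 f=9]

expanded=(4,5); open=[(2,6) g=1 f=11, (4,4) g=3 f=9, (5,5) g=3 f=9, (5,6) g=2 f=9]; closed=[(3,6), (4,5), (4,6)]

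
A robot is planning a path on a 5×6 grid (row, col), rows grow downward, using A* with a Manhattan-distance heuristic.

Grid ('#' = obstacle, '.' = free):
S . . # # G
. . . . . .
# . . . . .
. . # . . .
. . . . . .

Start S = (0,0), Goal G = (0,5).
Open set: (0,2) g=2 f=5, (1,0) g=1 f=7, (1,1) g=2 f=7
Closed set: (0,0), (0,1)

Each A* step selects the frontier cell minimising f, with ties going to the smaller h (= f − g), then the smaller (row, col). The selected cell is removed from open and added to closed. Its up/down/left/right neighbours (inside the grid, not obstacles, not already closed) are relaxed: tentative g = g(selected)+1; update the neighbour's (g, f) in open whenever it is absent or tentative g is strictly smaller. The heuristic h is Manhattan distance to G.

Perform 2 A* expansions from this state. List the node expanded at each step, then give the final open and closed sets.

step 1: expand (0,2) (f=5, h=3) → closed; open now [(1,0) g=1 f=7, (1,1) g=2 f=7, (1,2) g=3 f=7]
step 2: expand (1,2) (f=7, h=4) → closed; open now [(1,0) g=1 f=7, (1,1) g=2 f=7, (1,3) g=4 f=7, (2,2) g=4 f=9]

order=[(0,2) → (1,2)]; open=[(1,0) g=1 f=7, (1,1) g=2 f=7, (1,3) g=4 f=7, (2,2) g=4 f=9]; closed=[(0,0), (0,1), (0,2), (1,2)]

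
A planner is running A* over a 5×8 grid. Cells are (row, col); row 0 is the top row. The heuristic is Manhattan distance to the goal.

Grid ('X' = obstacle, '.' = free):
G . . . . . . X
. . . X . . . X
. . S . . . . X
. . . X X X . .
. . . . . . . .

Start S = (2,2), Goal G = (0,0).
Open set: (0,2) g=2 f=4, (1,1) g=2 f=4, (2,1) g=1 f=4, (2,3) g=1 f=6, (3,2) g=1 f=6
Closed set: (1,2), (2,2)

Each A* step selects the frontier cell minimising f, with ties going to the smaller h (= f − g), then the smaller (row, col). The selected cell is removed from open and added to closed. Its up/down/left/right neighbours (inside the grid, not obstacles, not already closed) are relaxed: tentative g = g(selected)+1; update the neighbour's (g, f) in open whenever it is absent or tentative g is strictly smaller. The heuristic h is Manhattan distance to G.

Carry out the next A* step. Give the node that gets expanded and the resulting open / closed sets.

expanded=(0,2); open=[(0,1) g=3 f=4, (0,3) g=3 f=6, (1,1) g=2 f=4, (2,1) g=1 f=4, (2,3) g=1 f=6, (3,2) g=1 f=6]; closed=[(0,2), (1,2), (2,2)]

step 1: expand (0,2) (f=4, h=2) → closed; open now [(0,1) g=3 f=4, (0,3) g=3 f=6, (1,1) g=2 f=4, (2,1) g=1 f=4, (2,3) g=1 f=6, (3,2) g=1 f=6]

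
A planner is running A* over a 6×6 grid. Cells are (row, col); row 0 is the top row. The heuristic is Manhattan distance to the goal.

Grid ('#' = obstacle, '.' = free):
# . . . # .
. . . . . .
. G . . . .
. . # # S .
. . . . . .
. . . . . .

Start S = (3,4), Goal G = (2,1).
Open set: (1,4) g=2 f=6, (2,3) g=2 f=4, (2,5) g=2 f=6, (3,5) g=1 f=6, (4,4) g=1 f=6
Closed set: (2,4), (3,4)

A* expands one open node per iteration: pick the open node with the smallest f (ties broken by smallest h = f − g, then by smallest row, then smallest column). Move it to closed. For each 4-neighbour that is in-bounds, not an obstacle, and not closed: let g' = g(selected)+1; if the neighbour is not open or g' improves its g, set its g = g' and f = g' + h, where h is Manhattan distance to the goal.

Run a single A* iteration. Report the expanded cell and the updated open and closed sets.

step 1: expand (2,3) (f=4, h=2) → closed; open now [(1,3) g=3 f=6, (1,4) g=2 f=6, (2,2) g=3 f=4, (2,5) g=2 f=6, (3,5) g=1 f=6, (4,4) g=1 f=6]

expanded=(2,3); open=[(1,3) g=3 f=6, (1,4) g=2 f=6, (2,2) g=3 f=4, (2,5) g=2 f=6, (3,5) g=1 f=6, (4,4) g=1 f=6]; closed=[(2,3), (2,4), (3,4)]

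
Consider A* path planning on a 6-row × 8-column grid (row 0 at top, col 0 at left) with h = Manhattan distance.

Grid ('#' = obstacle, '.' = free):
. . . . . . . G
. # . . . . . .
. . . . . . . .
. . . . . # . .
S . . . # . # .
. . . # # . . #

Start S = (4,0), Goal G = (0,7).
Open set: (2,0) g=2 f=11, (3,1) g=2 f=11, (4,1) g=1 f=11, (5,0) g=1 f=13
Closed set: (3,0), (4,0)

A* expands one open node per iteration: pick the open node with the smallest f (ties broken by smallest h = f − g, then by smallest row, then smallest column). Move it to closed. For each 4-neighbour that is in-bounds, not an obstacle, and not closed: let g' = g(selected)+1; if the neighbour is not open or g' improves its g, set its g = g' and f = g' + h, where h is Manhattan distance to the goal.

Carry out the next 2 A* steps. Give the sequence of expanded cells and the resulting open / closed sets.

order=[(2,0) → (1,0)]; open=[(0,0) g=4 f=11, (2,1) g=3 f=11, (3,1) g=2 f=11, (4,1) g=1 f=11, (5,0) g=1 f=13]; closed=[(1,0), (2,0), (3,0), (4,0)]

step 1: expand (2,0) (f=11, h=9) → closed; open now [(1,0) g=3 f=11, (2,1) g=3 f=11, (3,1) g=2 f=11, (4,1) g=1 f=11, (5,0) g=1 f=13]
step 2: expand (1,0) (f=11, h=8) → closed; open now [(0,0) g=4 f=11, (2,1) g=3 f=11, (3,1) g=2 f=11, (4,1) g=1 f=11, (5,0) g=1 f=13]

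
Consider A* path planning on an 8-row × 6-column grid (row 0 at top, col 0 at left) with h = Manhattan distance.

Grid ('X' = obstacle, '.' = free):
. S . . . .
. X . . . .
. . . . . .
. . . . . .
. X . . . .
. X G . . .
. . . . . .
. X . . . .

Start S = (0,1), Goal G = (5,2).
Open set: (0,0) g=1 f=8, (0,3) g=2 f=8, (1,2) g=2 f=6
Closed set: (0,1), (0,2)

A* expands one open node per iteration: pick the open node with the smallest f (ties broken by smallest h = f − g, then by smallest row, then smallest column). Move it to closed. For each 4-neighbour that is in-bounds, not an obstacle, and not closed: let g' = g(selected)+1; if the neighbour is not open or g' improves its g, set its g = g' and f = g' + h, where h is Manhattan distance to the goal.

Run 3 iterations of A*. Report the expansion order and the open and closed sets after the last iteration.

order=[(1,2) → (2,2) → (3,2)]; open=[(0,0) g=1 f=8, (0,3) g=2 f=8, (1,3) g=3 f=8, (2,1) g=4 f=8, (2,3) g=4 f=8, (3,1) g=5 f=8, (3,3) g=5 f=8, (4,2) g=5 f=6]; closed=[(0,1), (0,2), (1,2), (2,2), (3,2)]

step 1: expand (1,2) (f=6, h=4) → closed; open now [(0,0) g=1 f=8, (0,3) g=2 f=8, (1,3) g=3 f=8, (2,2) g=3 f=6]
step 2: expand (2,2) (f=6, h=3) → closed; open now [(0,0) g=1 f=8, (0,3) g=2 f=8, (1,3) g=3 f=8, (2,1) g=4 f=8, (2,3) g=4 f=8, (3,2) g=4 f=6]
step 3: expand (3,2) (f=6, h=2) → closed; open now [(0,0) g=1 f=8, (0,3) g=2 f=8, (1,3) g=3 f=8, (2,1) g=4 f=8, (2,3) g=4 f=8, (3,1) g=5 f=8, (3,3) g=5 f=8, (4,2) g=5 f=6]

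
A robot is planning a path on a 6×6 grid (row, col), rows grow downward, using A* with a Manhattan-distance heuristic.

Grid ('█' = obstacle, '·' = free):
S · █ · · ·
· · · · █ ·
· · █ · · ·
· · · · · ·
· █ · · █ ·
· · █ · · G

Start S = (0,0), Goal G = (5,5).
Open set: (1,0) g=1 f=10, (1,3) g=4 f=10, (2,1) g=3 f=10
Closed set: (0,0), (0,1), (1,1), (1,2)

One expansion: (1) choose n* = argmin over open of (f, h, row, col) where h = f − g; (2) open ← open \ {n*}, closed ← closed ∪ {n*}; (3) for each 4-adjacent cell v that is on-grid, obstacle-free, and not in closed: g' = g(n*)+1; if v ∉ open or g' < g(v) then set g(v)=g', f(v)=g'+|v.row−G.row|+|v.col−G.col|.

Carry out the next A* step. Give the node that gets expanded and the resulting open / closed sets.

step 1: expand (1,3) (f=10, h=6) → closed; open now [(0,3) g=5 f=12, (1,0) g=1 f=10, (2,1) g=3 f=10, (2,3) g=5 f=10]

expanded=(1,3); open=[(0,3) g=5 f=12, (1,0) g=1 f=10, (2,1) g=3 f=10, (2,3) g=5 f=10]; closed=[(0,0), (0,1), (1,1), (1,2), (1,3)]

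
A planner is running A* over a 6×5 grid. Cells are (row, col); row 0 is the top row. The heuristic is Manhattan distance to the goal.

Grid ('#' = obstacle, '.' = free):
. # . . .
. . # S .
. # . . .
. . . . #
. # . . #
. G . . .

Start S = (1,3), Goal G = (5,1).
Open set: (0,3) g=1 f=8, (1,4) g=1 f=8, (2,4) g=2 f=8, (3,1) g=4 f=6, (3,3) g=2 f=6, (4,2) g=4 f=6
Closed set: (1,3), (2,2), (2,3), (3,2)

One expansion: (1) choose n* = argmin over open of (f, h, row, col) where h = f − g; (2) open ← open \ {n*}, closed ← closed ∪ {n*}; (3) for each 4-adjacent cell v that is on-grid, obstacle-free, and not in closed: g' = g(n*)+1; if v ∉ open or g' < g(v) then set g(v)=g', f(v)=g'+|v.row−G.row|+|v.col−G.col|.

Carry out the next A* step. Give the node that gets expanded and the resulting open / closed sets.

step 1: expand (3,1) (f=6, h=2) → closed; open now [(0,3) g=1 f=8, (1,4) g=1 f=8, (2,4) g=2 f=8, (3,0) g=5 f=8, (3,3) g=2 f=6, (4,2) g=4 f=6]

expanded=(3,1); open=[(0,3) g=1 f=8, (1,4) g=1 f=8, (2,4) g=2 f=8, (3,0) g=5 f=8, (3,3) g=2 f=6, (4,2) g=4 f=6]; closed=[(1,3), (2,2), (2,3), (3,1), (3,2)]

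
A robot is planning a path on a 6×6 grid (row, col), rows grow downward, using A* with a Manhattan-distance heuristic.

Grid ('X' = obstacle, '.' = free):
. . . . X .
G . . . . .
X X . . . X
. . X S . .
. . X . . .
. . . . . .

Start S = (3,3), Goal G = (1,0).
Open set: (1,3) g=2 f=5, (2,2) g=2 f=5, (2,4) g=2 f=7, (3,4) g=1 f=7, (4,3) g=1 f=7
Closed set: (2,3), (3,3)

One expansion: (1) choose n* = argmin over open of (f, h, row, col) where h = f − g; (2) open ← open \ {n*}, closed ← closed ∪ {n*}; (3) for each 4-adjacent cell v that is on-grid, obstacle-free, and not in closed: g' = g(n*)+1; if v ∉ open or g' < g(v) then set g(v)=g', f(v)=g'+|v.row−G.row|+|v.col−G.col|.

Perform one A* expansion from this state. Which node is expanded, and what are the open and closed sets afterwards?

step 1: expand (1,3) (f=5, h=3) → closed; open now [(0,3) g=3 f=7, (1,2) g=3 f=5, (1,4) g=3 f=7, (2,2) g=2 f=5, (2,4) g=2 f=7, (3,4) g=1 f=7, (4,3) g=1 f=7]

expanded=(1,3); open=[(0,3) g=3 f=7, (1,2) g=3 f=5, (1,4) g=3 f=7, (2,2) g=2 f=5, (2,4) g=2 f=7, (3,4) g=1 f=7, (4,3) g=1 f=7]; closed=[(1,3), (2,3), (3,3)]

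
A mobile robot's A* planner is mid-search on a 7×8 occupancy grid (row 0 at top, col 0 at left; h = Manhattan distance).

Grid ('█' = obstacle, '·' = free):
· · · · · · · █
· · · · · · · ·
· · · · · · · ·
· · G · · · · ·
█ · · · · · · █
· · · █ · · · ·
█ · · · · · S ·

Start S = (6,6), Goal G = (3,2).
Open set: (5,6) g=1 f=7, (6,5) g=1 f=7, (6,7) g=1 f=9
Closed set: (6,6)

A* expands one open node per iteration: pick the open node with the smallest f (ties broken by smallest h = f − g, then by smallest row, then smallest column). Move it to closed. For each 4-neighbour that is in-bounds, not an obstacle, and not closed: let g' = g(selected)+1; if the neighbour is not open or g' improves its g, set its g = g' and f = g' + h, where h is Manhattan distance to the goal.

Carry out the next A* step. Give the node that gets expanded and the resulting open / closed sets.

step 1: expand (5,6) (f=7, h=6) → closed; open now [(4,6) g=2 f=7, (5,5) g=2 f=7, (5,7) g=2 f=9, (6,5) g=1 f=7, (6,7) g=1 f=9]

expanded=(5,6); open=[(4,6) g=2 f=7, (5,5) g=2 f=7, (5,7) g=2 f=9, (6,5) g=1 f=7, (6,7) g=1 f=9]; closed=[(5,6), (6,6)]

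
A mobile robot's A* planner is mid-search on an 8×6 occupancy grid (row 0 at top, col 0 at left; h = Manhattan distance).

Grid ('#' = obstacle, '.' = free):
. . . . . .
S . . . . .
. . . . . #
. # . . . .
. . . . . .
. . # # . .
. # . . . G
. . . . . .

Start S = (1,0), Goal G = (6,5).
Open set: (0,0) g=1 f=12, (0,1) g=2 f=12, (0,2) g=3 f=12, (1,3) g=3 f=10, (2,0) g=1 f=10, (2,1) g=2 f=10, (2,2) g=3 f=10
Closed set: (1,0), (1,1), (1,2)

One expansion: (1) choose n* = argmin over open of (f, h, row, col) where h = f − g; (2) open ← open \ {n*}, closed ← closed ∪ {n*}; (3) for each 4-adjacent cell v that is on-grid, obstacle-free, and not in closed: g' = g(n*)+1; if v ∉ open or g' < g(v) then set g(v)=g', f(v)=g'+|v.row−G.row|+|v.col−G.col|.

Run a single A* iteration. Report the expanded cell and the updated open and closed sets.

step 1: expand (1,3) (f=10, h=7) → closed; open now [(0,0) g=1 f=12, (0,1) g=2 f=12, (0,2) g=3 f=12, (0,3) g=4 f=12, (1,4) g=4 f=10, (2,0) g=1 f=10, (2,1) g=2 f=10, (2,2) g=3 f=10, (2,3) g=4 f=10]

expanded=(1,3); open=[(0,0) g=1 f=12, (0,1) g=2 f=12, (0,2) g=3 f=12, (0,3) g=4 f=12, (1,4) g=4 f=10, (2,0) g=1 f=10, (2,1) g=2 f=10, (2,2) g=3 f=10, (2,3) g=4 f=10]; closed=[(1,0), (1,1), (1,2), (1,3)]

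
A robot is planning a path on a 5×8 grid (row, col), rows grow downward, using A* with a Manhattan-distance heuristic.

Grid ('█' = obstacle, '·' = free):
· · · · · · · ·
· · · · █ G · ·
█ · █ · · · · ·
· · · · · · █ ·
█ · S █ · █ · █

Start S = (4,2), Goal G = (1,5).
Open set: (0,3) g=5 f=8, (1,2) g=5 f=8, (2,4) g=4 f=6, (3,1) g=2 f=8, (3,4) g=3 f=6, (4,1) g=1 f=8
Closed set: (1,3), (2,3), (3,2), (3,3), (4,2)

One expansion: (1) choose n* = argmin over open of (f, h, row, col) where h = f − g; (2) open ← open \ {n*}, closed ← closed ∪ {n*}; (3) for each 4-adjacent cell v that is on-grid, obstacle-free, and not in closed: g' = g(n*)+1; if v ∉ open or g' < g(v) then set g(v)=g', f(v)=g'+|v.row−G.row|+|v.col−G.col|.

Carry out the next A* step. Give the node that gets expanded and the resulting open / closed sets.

step 1: expand (2,4) (f=6, h=2) → closed; open now [(0,3) g=5 f=8, (1,2) g=5 f=8, (2,5) g=5 f=6, (3,1) g=2 f=8, (3,4) g=3 f=6, (4,1) g=1 f=8]

expanded=(2,4); open=[(0,3) g=5 f=8, (1,2) g=5 f=8, (2,5) g=5 f=6, (3,1) g=2 f=8, (3,4) g=3 f=6, (4,1) g=1 f=8]; closed=[(1,3), (2,3), (2,4), (3,2), (3,3), (4,2)]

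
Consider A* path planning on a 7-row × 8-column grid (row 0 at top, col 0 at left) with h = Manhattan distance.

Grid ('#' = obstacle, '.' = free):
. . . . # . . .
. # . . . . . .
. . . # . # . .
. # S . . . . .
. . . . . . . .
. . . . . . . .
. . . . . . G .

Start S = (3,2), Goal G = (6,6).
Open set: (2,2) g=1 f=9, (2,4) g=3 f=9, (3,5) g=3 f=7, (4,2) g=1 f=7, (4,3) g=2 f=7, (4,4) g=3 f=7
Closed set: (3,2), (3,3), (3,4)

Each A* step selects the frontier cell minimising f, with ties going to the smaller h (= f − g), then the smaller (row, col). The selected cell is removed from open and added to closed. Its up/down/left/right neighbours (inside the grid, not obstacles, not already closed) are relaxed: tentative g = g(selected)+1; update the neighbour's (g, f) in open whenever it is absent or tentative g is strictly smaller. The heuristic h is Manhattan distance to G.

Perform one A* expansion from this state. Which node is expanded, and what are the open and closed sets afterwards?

step 1: expand (3,5) (f=7, h=4) → closed; open now [(2,2) g=1 f=9, (2,4) g=3 f=9, (3,6) g=4 f=7, (4,2) g=1 f=7, (4,3) g=2 f=7, (4,4) g=3 f=7, (4,5) g=4 f=7]

expanded=(3,5); open=[(2,2) g=1 f=9, (2,4) g=3 f=9, (3,6) g=4 f=7, (4,2) g=1 f=7, (4,3) g=2 f=7, (4,4) g=3 f=7, (4,5) g=4 f=7]; closed=[(3,2), (3,3), (3,4), (3,5)]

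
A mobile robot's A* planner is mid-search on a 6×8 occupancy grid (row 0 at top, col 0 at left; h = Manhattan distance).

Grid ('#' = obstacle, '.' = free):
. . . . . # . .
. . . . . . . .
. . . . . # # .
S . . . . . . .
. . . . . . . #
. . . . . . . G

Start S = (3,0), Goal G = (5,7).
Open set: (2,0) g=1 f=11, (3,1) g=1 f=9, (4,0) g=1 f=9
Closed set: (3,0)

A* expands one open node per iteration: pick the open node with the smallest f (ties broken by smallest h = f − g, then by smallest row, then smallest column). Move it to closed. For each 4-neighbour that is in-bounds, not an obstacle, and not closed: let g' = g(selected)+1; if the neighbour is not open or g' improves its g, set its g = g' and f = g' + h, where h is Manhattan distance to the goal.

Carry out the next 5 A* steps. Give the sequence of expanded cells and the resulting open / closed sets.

order=[(3,1) → (3,2) → (3,3) → (3,4) → (3,5)]; open=[(2,0) g=1 f=11, (2,1) g=2 f=11, (2,2) g=3 f=11, (2,3) g=4 f=11, (2,4) g=5 f=11, (3,6) g=6 f=9, (4,0) g=1 f=9, (4,1) g=2 f=9, (4,2) g=3 f=9, (4,3) g=4 f=9, (4,4) g=5 f=9, (4,5) g=6 f=9]; closed=[(3,0), (3,1), (3,2), (3,3), (3,4), (3,5)]

step 1: expand (3,1) (f=9, h=8) → closed; open now [(2,0) g=1 f=11, (2,1) g=2 f=11, (3,2) g=2 f=9, (4,0) g=1 f=9, (4,1) g=2 f=9]
step 2: expand (3,2) (f=9, h=7) → closed; open now [(2,0) g=1 f=11, (2,1) g=2 f=11, (2,2) g=3 f=11, (3,3) g=3 f=9, (4,0) g=1 f=9, (4,1) g=2 f=9, (4,2) g=3 f=9]
step 3: expand (3,3) (f=9, h=6) → closed; open now [(2,0) g=1 f=11, (2,1) g=2 f=11, (2,2) g=3 f=11, (2,3) g=4 f=11, (3,4) g=4 f=9, (4,0) g=1 f=9, (4,1) g=2 f=9, (4,2) g=3 f=9, (4,3) g=4 f=9]
step 4: expand (3,4) (f=9, h=5) → closed; open now [(2,0) g=1 f=11, (2,1) g=2 f=11, (2,2) g=3 f=11, (2,3) g=4 f=11, (2,4) g=5 f=11, (3,5) g=5 f=9, (4,0) g=1 f=9, (4,1) g=2 f=9, (4,2) g=3 f=9, (4,3) g=4 f=9, (4,4) g=5 f=9]
step 5: expand (3,5) (f=9, h=4) → closed; open now [(2,0) g=1 f=11, (2,1) g=2 f=11, (2,2) g=3 f=11, (2,3) g=4 f=11, (2,4) g=5 f=11, (3,6) g=6 f=9, (4,0) g=1 f=9, (4,1) g=2 f=9, (4,2) g=3 f=9, (4,3) g=4 f=9, (4,4) g=5 f=9, (4,5) g=6 f=9]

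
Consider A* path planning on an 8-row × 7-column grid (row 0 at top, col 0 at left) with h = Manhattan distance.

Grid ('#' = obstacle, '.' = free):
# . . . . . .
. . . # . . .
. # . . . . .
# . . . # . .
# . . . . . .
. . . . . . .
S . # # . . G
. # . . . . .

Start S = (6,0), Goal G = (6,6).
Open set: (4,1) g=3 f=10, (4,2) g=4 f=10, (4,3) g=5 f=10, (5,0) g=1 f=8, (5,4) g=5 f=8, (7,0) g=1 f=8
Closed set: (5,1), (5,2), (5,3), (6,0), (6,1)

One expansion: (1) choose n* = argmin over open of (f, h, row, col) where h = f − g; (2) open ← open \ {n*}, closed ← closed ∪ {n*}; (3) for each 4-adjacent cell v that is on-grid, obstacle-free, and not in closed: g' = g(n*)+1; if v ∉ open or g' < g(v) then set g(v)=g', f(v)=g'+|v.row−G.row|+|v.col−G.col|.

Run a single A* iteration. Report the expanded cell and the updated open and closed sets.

expanded=(5,4); open=[(4,1) g=3 f=10, (4,2) g=4 f=10, (4,3) g=5 f=10, (4,4) g=6 f=10, (5,0) g=1 f=8, (5,5) g=6 f=8, (6,4) g=6 f=8, (7,0) g=1 f=8]; closed=[(5,1), (5,2), (5,3), (5,4), (6,0), (6,1)]

step 1: expand (5,4) (f=8, h=3) → closed; open now [(4,1) g=3 f=10, (4,2) g=4 f=10, (4,3) g=5 f=10, (4,4) g=6 f=10, (5,0) g=1 f=8, (5,5) g=6 f=8, (6,4) g=6 f=8, (7,0) g=1 f=8]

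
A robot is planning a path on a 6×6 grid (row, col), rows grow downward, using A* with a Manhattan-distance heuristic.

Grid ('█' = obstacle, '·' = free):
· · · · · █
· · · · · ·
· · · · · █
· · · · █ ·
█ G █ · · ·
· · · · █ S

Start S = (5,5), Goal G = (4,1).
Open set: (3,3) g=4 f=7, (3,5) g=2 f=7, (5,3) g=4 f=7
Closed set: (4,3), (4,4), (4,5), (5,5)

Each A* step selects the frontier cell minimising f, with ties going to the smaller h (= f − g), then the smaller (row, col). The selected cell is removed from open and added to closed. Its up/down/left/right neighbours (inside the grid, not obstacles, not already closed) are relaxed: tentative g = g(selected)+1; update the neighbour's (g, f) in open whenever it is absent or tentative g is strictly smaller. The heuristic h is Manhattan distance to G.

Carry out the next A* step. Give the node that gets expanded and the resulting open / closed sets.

step 1: expand (3,3) (f=7, h=3) → closed; open now [(2,3) g=5 f=9, (3,2) g=5 f=7, (3,5) g=2 f=7, (5,3) g=4 f=7]

expanded=(3,3); open=[(2,3) g=5 f=9, (3,2) g=5 f=7, (3,5) g=2 f=7, (5,3) g=4 f=7]; closed=[(3,3), (4,3), (4,4), (4,5), (5,5)]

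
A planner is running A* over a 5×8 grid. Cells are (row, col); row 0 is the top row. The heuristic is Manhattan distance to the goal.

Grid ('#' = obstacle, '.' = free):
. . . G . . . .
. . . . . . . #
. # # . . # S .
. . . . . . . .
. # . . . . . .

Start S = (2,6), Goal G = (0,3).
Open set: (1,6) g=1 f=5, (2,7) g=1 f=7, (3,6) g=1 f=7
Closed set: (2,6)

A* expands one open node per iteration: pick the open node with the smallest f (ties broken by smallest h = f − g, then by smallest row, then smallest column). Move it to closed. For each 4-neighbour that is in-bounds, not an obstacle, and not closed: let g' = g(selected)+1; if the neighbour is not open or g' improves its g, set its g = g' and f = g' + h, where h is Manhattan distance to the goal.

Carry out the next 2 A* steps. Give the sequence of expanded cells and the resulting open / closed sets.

step 1: expand (1,6) (f=5, h=4) → closed; open now [(0,6) g=2 f=5, (1,5) g=2 f=5, (2,7) g=1 f=7, (3,6) g=1 f=7]
step 2: expand (0,6) (f=5, h=3) → closed; open now [(0,5) g=3 f=5, (0,7) g=3 f=7, (1,5) g=2 f=5, (2,7) g=1 f=7, (3,6) g=1 f=7]

order=[(1,6) → (0,6)]; open=[(0,5) g=3 f=5, (0,7) g=3 f=7, (1,5) g=2 f=5, (2,7) g=1 f=7, (3,6) g=1 f=7]; closed=[(0,6), (1,6), (2,6)]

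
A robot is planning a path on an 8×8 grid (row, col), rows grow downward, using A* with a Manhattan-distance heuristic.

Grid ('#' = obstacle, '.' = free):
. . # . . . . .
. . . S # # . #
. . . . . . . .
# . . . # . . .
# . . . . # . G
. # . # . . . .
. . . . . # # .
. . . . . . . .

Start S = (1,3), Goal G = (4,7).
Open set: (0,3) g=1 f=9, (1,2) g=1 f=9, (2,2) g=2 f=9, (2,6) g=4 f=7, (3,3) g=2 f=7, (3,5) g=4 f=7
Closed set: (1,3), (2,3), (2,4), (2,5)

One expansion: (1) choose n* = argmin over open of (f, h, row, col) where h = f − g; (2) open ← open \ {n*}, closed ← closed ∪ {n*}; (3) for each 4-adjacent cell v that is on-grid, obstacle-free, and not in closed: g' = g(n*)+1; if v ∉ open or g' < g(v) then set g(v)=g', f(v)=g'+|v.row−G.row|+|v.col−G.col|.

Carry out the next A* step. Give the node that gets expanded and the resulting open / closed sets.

step 1: expand (2,6) (f=7, h=3) → closed; open now [(0,3) g=1 f=9, (1,2) g=1 f=9, (1,6) g=5 f=9, (2,2) g=2 f=9, (2,7) g=5 f=7, (3,3) g=2 f=7, (3,5) g=4 f=7, (3,6) g=5 f=7]

expanded=(2,6); open=[(0,3) g=1 f=9, (1,2) g=1 f=9, (1,6) g=5 f=9, (2,2) g=2 f=9, (2,7) g=5 f=7, (3,3) g=2 f=7, (3,5) g=4 f=7, (3,6) g=5 f=7]; closed=[(1,3), (2,3), (2,4), (2,5), (2,6)]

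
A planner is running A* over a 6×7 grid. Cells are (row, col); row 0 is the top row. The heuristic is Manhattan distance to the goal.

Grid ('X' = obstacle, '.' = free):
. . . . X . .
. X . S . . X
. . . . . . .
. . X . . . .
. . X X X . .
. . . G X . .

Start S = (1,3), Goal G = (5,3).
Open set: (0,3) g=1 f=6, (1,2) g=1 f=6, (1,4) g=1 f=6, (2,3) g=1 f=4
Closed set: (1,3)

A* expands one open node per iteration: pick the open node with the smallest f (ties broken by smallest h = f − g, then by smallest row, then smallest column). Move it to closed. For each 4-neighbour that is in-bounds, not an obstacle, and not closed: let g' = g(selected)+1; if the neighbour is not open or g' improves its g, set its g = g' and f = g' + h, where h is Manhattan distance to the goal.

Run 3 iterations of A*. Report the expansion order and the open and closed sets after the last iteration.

step 1: expand (2,3) (f=4, h=3) → closed; open now [(0,3) g=1 f=6, (1,2) g=1 f=6, (1,4) g=1 f=6, (2,2) g=2 f=6, (2,4) g=2 f=6, (3,3) g=2 f=4]
step 2: expand (3,3) (f=4, h=2) → closed; open now [(0,3) g=1 f=6, (1,2) g=1 f=6, (1,4) g=1 f=6, (2,2) g=2 f=6, (2,4) g=2 f=6, (3,4) g=3 f=6]
step 3: expand (3,4) (f=6, h=3) → closed; open now [(0,3) g=1 f=6, (1,2) g=1 f=6, (1,4) g=1 f=6, (2,2) g=2 f=6, (2,4) g=2 f=6, (3,5) g=4 f=8]

order=[(2,3) → (3,3) → (3,4)]; open=[(0,3) g=1 f=6, (1,2) g=1 f=6, (1,4) g=1 f=6, (2,2) g=2 f=6, (2,4) g=2 f=6, (3,5) g=4 f=8]; closed=[(1,3), (2,3), (3,3), (3,4)]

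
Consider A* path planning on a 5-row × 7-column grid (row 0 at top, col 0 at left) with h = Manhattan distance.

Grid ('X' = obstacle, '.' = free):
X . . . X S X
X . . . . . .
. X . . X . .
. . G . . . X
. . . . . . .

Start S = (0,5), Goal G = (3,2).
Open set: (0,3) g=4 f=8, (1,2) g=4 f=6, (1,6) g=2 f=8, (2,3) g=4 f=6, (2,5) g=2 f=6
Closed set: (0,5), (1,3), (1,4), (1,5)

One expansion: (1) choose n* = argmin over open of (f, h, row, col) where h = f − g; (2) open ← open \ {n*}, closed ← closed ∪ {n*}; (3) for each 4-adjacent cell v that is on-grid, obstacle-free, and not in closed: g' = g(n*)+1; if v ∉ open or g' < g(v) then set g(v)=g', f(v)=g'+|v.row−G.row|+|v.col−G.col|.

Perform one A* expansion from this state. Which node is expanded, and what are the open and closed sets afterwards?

step 1: expand (1,2) (f=6, h=2) → closed; open now [(0,2) g=5 f=8, (0,3) g=4 f=8, (1,1) g=5 f=8, (1,6) g=2 f=8, (2,2) g=5 f=6, (2,3) g=4 f=6, (2,5) g=2 f=6]

expanded=(1,2); open=[(0,2) g=5 f=8, (0,3) g=4 f=8, (1,1) g=5 f=8, (1,6) g=2 f=8, (2,2) g=5 f=6, (2,3) g=4 f=6, (2,5) g=2 f=6]; closed=[(0,5), (1,2), (1,3), (1,4), (1,5)]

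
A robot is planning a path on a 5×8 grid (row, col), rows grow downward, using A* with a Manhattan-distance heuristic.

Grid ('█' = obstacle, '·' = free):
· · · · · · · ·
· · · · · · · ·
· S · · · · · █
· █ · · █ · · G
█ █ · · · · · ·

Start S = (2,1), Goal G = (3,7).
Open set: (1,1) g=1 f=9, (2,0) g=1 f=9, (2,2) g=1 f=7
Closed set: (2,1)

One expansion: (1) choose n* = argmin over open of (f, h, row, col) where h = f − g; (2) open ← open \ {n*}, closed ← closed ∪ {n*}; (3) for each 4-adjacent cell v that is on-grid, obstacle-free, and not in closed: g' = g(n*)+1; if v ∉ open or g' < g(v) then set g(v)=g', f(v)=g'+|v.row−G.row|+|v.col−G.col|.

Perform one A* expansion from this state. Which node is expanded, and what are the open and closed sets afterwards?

step 1: expand (2,2) (f=7, h=6) → closed; open now [(1,1) g=1 f=9, (1,2) g=2 f=9, (2,0) g=1 f=9, (2,3) g=2 f=7, (3,2) g=2 f=7]

expanded=(2,2); open=[(1,1) g=1 f=9, (1,2) g=2 f=9, (2,0) g=1 f=9, (2,3) g=2 f=7, (3,2) g=2 f=7]; closed=[(2,1), (2,2)]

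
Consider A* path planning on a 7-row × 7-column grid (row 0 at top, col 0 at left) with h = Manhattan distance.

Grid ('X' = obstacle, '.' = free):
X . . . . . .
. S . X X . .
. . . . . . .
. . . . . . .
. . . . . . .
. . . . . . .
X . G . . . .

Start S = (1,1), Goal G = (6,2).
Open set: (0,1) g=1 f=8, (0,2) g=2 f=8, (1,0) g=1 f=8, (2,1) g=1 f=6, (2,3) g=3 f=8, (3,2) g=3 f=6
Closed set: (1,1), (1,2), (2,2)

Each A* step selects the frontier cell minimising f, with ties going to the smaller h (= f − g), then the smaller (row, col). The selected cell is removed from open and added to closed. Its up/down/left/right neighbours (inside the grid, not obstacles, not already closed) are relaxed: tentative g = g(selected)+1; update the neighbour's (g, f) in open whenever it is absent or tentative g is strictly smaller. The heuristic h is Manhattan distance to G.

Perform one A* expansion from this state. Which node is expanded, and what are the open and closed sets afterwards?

step 1: expand (3,2) (f=6, h=3) → closed; open now [(0,1) g=1 f=8, (0,2) g=2 f=8, (1,0) g=1 f=8, (2,1) g=1 f=6, (2,3) g=3 f=8, (3,1) g=4 f=8, (3,3) g=4 f=8, (4,2) g=4 f=6]

expanded=(3,2); open=[(0,1) g=1 f=8, (0,2) g=2 f=8, (1,0) g=1 f=8, (2,1) g=1 f=6, (2,3) g=3 f=8, (3,1) g=4 f=8, (3,3) g=4 f=8, (4,2) g=4 f=6]; closed=[(1,1), (1,2), (2,2), (3,2)]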